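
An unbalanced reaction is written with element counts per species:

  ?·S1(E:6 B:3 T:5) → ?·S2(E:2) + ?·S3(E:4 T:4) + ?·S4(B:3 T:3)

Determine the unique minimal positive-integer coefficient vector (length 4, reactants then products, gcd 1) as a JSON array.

Coefficients: [2, 4, 1, 2]

E: 2·6 = 12 | 4·2+1·4+2·0 = 12
B: 2·3 = 6 | 4·0+1·0+2·3 = 6
T: 2·5 = 10 | 4·0+1·4+2·3 = 10
gcd(2,4,1,2) = 1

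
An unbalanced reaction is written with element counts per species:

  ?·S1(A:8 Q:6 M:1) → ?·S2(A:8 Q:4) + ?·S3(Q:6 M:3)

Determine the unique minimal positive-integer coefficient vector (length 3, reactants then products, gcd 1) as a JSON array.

A: 3·8 = 24 | 3·8+1·0 = 24
Q: 3·6 = 18 | 3·4+1·6 = 18
M: 3·1 = 3 | 3·0+1·3 = 3
gcd(3,3,1) = 1

Coefficients: [3, 3, 1]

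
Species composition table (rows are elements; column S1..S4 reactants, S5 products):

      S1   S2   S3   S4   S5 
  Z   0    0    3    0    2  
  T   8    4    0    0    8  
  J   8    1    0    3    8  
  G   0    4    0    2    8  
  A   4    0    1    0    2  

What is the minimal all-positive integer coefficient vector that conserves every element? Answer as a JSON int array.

Coefficients: [1, 4, 2, 4, 3]

Z: 1·0+4·0+2·3+4·0 = 6 | 3·2 = 6
T: 1·8+4·4+2·0+4·0 = 24 | 3·8 = 24
J: 1·8+4·1+2·0+4·3 = 24 | 3·8 = 24
G: 1·0+4·4+2·0+4·2 = 24 | 3·8 = 24
A: 1·4+4·0+2·1+4·0 = 6 | 3·2 = 6
gcd(1,4,2,4,3) = 1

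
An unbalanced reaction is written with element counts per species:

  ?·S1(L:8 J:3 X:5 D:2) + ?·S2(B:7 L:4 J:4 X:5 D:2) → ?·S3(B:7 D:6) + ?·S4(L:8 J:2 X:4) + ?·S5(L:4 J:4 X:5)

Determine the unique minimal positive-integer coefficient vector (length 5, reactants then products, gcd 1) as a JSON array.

Coefficients: [6, 3, 3, 5, 5]

B: 6·0+3·7 = 21 | 3·7+5·0+5·0 = 21
L: 6·8+3·4 = 60 | 3·0+5·8+5·4 = 60
J: 6·3+3·4 = 30 | 3·0+5·2+5·4 = 30
X: 6·5+3·5 = 45 | 3·0+5·4+5·5 = 45
D: 6·2+3·2 = 18 | 3·6+5·0+5·0 = 18
gcd(6,3,3,5,5) = 1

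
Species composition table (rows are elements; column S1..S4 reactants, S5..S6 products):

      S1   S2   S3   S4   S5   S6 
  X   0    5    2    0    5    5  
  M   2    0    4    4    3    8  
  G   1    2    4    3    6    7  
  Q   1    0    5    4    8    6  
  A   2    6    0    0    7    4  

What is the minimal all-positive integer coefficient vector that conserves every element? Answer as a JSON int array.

Coefficients: [3, 4, 5, 3, 2, 4]

X: 3·0+4·5+5·2+3·0 = 30 | 2·5+4·5 = 30
M: 3·2+4·0+5·4+3·4 = 38 | 2·3+4·8 = 38
G: 3·1+4·2+5·4+3·3 = 40 | 2·6+4·7 = 40
Q: 3·1+4·0+5·5+3·4 = 40 | 2·8+4·6 = 40
A: 3·2+4·6+5·0+3·0 = 30 | 2·7+4·4 = 30
gcd(3,4,5,3,2,4) = 1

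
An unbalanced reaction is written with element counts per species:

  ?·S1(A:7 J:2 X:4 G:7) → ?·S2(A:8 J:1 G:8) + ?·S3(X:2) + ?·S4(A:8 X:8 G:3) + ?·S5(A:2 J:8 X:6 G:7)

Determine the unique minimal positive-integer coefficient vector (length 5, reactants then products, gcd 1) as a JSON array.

A: 6·7 = 42 | 4·8+5·0+1·8+1·2 = 42
J: 6·2 = 12 | 4·1+5·0+1·0+1·8 = 12
X: 6·4 = 24 | 4·0+5·2+1·8+1·6 = 24
G: 6·7 = 42 | 4·8+5·0+1·3+1·7 = 42
gcd(6,4,5,1,1) = 1

Coefficients: [6, 4, 5, 1, 1]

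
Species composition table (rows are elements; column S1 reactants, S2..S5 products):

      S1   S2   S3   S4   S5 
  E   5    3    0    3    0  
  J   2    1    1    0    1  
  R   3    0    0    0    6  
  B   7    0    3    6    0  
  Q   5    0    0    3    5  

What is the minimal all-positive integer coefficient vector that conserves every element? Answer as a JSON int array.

Coefficients: [6, 5, 4, 5, 3]

E: 6·5 = 30 | 5·3+4·0+5·3+3·0 = 30
J: 6·2 = 12 | 5·1+4·1+5·0+3·1 = 12
R: 6·3 = 18 | 5·0+4·0+5·0+3·6 = 18
B: 6·7 = 42 | 5·0+4·3+5·6+3·0 = 42
Q: 6·5 = 30 | 5·0+4·0+5·3+3·5 = 30
gcd(6,5,4,5,3) = 1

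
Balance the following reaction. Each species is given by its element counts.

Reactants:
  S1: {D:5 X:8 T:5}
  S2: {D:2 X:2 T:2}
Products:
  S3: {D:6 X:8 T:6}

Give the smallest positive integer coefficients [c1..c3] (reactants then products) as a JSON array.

Coefficients: [2, 4, 3]

D: 2·5+4·2 = 18 | 3·6 = 18
X: 2·8+4·2 = 24 | 3·8 = 24
T: 2·5+4·2 = 18 | 3·6 = 18
gcd(2,4,3) = 1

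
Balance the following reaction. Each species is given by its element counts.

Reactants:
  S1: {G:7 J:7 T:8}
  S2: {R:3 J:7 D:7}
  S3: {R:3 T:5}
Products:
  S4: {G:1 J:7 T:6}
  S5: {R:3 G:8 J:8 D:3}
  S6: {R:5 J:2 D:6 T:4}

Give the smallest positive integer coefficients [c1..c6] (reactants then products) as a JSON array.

Coefficients: [3, 6, 6, 5, 2, 6]

R: 3·0+6·3+6·3 = 36 | 5·0+2·3+6·5 = 36
G: 3·7+6·0+6·0 = 21 | 5·1+2·8+6·0 = 21
J: 3·7+6·7+6·0 = 63 | 5·7+2·8+6·2 = 63
D: 3·0+6·7+6·0 = 42 | 5·0+2·3+6·6 = 42
T: 3·8+6·0+6·5 = 54 | 5·6+2·0+6·4 = 54
gcd(3,6,6,5,2,6) = 1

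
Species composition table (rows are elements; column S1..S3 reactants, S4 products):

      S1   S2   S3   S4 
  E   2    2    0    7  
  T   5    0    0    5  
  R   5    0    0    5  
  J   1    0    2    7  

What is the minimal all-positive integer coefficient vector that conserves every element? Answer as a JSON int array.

Coefficients: [2, 5, 6, 2]

E: 2·2+5·2+6·0 = 14 | 2·7 = 14
T: 2·5+5·0+6·0 = 10 | 2·5 = 10
R: 2·5+5·0+6·0 = 10 | 2·5 = 10
J: 2·1+5·0+6·2 = 14 | 2·7 = 14
gcd(2,5,6,2) = 1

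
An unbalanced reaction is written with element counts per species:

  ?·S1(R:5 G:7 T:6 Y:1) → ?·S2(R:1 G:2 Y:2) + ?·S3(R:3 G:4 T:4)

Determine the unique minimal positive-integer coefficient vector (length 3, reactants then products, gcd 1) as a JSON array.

R: 2·5 = 10 | 1·1+3·3 = 10
G: 2·7 = 14 | 1·2+3·4 = 14
T: 2·6 = 12 | 1·0+3·4 = 12
Y: 2·1 = 2 | 1·2+3·0 = 2
gcd(2,1,3) = 1

Coefficients: [2, 1, 3]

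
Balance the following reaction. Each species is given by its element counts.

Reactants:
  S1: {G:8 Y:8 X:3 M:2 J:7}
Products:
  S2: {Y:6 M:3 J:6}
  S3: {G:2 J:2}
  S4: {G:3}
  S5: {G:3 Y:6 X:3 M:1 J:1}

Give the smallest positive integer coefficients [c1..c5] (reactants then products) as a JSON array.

Coefficients: [3, 1, 6, 1, 3]

G: 3·8 = 24 | 1·0+6·2+1·3+3·3 = 24
Y: 3·8 = 24 | 1·6+6·0+1·0+3·6 = 24
X: 3·3 = 9 | 1·0+6·0+1·0+3·3 = 9
M: 3·2 = 6 | 1·3+6·0+1·0+3·1 = 6
J: 3·7 = 21 | 1·6+6·2+1·0+3·1 = 21
gcd(3,1,6,1,3) = 1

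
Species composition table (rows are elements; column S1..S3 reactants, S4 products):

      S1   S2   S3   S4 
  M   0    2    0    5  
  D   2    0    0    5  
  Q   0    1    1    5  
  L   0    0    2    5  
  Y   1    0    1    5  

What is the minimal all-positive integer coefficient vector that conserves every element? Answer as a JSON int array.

M: 5·0+5·2+5·0 = 10 | 2·5 = 10
D: 5·2+5·0+5·0 = 10 | 2·5 = 10
Q: 5·0+5·1+5·1 = 10 | 2·5 = 10
L: 5·0+5·0+5·2 = 10 | 2·5 = 10
Y: 5·1+5·0+5·1 = 10 | 2·5 = 10
gcd(5,5,5,2) = 1

Coefficients: [5, 5, 5, 2]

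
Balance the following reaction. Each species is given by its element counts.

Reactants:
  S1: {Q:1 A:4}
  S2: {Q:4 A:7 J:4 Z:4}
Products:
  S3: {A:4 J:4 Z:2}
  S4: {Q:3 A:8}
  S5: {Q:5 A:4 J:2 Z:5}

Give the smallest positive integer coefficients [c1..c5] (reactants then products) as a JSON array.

Coefficients: [6, 4, 3, 4, 2]

Q: 6·1+4·4 = 22 | 3·0+4·3+2·5 = 22
A: 6·4+4·7 = 52 | 3·4+4·8+2·4 = 52
J: 6·0+4·4 = 16 | 3·4+4·0+2·2 = 16
Z: 6·0+4·4 = 16 | 3·2+4·0+2·5 = 16
gcd(6,4,3,4,2) = 1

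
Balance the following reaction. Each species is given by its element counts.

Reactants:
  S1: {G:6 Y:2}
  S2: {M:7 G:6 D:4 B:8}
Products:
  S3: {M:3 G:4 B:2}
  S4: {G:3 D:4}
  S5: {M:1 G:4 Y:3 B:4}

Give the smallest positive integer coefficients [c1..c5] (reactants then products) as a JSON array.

M: 3·0+2·7 = 14 | 4·3+2·0+2·1 = 14
G: 3·6+2·6 = 30 | 4·4+2·3+2·4 = 30
Y: 3·2+2·0 = 6 | 4·0+2·0+2·3 = 6
D: 3·0+2·4 = 8 | 4·0+2·4+2·0 = 8
B: 3·0+2·8 = 16 | 4·2+2·0+2·4 = 16
gcd(3,2,4,2,2) = 1

Coefficients: [3, 2, 4, 2, 2]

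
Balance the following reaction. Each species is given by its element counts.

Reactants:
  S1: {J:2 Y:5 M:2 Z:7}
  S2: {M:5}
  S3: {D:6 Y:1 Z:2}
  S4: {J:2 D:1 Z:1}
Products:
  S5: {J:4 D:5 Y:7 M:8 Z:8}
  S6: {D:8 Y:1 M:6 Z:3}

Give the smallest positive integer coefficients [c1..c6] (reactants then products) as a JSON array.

Coefficients: [1, 6, 6, 1, 1, 4]

J: 1·2+6·0+6·0+1·2 = 4 | 1·4+4·0 = 4
D: 1·0+6·0+6·6+1·1 = 37 | 1·5+4·8 = 37
Y: 1·5+6·0+6·1+1·0 = 11 | 1·7+4·1 = 11
M: 1·2+6·5+6·0+1·0 = 32 | 1·8+4·6 = 32
Z: 1·7+6·0+6·2+1·1 = 20 | 1·8+4·3 = 20
gcd(1,6,6,1,1,4) = 1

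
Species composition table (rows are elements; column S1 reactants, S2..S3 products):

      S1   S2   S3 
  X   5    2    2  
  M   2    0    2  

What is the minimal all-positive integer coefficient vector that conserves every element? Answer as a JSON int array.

X: 2·5 = 10 | 3·2+2·2 = 10
M: 2·2 = 4 | 3·0+2·2 = 4
gcd(2,3,2) = 1

Coefficients: [2, 3, 2]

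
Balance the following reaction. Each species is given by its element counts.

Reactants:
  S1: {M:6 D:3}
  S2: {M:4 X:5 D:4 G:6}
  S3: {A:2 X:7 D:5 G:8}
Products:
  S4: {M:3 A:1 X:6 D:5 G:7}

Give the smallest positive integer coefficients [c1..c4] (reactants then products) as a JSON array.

Coefficients: [1, 3, 3, 6]

M: 1·6+3·4+3·0 = 18 | 6·3 = 18
A: 1·0+3·0+3·2 = 6 | 6·1 = 6
X: 1·0+3·5+3·7 = 36 | 6·6 = 36
D: 1·3+3·4+3·5 = 30 | 6·5 = 30
G: 1·0+3·6+3·8 = 42 | 6·7 = 42
gcd(1,3,3,6) = 1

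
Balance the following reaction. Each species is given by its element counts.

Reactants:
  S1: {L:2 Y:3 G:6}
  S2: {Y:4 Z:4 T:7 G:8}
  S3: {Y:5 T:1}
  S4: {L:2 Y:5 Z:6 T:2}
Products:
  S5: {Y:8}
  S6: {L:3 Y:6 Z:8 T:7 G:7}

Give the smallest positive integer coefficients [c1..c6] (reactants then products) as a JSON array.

Coefficients: [2, 2, 6, 4, 5, 4]

L: 2·2+2·0+6·0+4·2 = 12 | 5·0+4·3 = 12
Y: 2·3+2·4+6·5+4·5 = 64 | 5·8+4·6 = 64
Z: 2·0+2·4+6·0+4·6 = 32 | 5·0+4·8 = 32
T: 2·0+2·7+6·1+4·2 = 28 | 5·0+4·7 = 28
G: 2·6+2·8+6·0+4·0 = 28 | 5·0+4·7 = 28
gcd(2,2,6,4,5,4) = 1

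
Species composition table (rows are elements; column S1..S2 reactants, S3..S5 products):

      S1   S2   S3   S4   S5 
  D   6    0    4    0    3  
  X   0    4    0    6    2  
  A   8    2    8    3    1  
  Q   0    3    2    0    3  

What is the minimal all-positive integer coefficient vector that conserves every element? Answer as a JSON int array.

D: 3·6+4·0 = 18 | 3·4+2·0+2·3 = 18
X: 3·0+4·4 = 16 | 3·0+2·6+2·2 = 16
A: 3·8+4·2 = 32 | 3·8+2·3+2·1 = 32
Q: 3·0+4·3 = 12 | 3·2+2·0+2·3 = 12
gcd(3,4,3,2,2) = 1

Coefficients: [3, 4, 3, 2, 2]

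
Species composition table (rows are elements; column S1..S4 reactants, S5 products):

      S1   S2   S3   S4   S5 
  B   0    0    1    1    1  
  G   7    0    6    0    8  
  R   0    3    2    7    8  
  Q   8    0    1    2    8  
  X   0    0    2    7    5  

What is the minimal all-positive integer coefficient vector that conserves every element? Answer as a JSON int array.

Coefficients: [4, 5, 2, 3, 5]

B: 4·0+5·0+2·1+3·1 = 5 | 5·1 = 5
G: 4·7+5·0+2·6+3·0 = 40 | 5·8 = 40
R: 4·0+5·3+2·2+3·7 = 40 | 5·8 = 40
Q: 4·8+5·0+2·1+3·2 = 40 | 5·8 = 40
X: 4·0+5·0+2·2+3·7 = 25 | 5·5 = 25
gcd(4,5,2,3,5) = 1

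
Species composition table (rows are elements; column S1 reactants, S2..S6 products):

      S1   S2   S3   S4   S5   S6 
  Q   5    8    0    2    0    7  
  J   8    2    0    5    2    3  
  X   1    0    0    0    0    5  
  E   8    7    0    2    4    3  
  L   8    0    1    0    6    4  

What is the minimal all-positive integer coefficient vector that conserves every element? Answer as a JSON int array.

Q: 5·5 = 25 | 1·8+6·0+5·2+5·0+1·7 = 25
J: 5·8 = 40 | 1·2+6·0+5·5+5·2+1·3 = 40
X: 5·1 = 5 | 1·0+6·0+5·0+5·0+1·5 = 5
E: 5·8 = 40 | 1·7+6·0+5·2+5·4+1·3 = 40
L: 5·8 = 40 | 1·0+6·1+5·0+5·6+1·4 = 40
gcd(5,1,6,5,5,1) = 1

Coefficients: [5, 1, 6, 5, 5, 1]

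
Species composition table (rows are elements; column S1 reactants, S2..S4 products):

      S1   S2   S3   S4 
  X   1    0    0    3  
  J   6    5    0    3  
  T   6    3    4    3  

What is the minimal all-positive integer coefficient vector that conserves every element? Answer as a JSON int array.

Coefficients: [6, 6, 3, 2]

X: 6·1 = 6 | 6·0+3·0+2·3 = 6
J: 6·6 = 36 | 6·5+3·0+2·3 = 36
T: 6·6 = 36 | 6·3+3·4+2·3 = 36
gcd(6,6,3,2) = 1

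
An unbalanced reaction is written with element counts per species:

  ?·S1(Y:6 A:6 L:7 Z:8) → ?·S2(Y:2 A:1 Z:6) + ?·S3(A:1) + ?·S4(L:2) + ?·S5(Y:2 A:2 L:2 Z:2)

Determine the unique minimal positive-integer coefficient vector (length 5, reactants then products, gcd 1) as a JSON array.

Y: 2·6 = 12 | 1·2+1·0+2·0+5·2 = 12
A: 2·6 = 12 | 1·1+1·1+2·0+5·2 = 12
L: 2·7 = 14 | 1·0+1·0+2·2+5·2 = 14
Z: 2·8 = 16 | 1·6+1·0+2·0+5·2 = 16
gcd(2,1,1,2,5) = 1

Coefficients: [2, 1, 1, 2, 5]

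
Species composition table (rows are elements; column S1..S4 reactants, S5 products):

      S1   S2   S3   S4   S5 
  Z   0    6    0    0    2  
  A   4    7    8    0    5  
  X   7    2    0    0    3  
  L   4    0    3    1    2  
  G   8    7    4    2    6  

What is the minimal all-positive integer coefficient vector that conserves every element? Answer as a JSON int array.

Z: 2·0+2·6+1·0+1·0 = 12 | 6·2 = 12
A: 2·4+2·7+1·8+1·0 = 30 | 6·5 = 30
X: 2·7+2·2+1·0+1·0 = 18 | 6·3 = 18
L: 2·4+2·0+1·3+1·1 = 12 | 6·2 = 12
G: 2·8+2·7+1·4+1·2 = 36 | 6·6 = 36
gcd(2,2,1,1,6) = 1

Coefficients: [2, 2, 1, 1, 6]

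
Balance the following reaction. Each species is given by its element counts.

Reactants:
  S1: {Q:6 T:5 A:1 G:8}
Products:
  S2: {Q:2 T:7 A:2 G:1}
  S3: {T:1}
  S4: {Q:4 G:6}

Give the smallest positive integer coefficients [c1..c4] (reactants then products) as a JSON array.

Q: 4·6 = 24 | 2·2+6·0+5·4 = 24
T: 4·5 = 20 | 2·7+6·1+5·0 = 20
A: 4·1 = 4 | 2·2+6·0+5·0 = 4
G: 4·8 = 32 | 2·1+6·0+5·6 = 32
gcd(4,2,6,5) = 1

Coefficients: [4, 2, 6, 5]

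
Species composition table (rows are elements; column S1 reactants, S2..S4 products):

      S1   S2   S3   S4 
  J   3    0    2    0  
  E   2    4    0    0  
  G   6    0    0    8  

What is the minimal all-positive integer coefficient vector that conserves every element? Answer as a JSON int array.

Coefficients: [4, 2, 6, 3]

J: 4·3 = 12 | 2·0+6·2+3·0 = 12
E: 4·2 = 8 | 2·4+6·0+3·0 = 8
G: 4·6 = 24 | 2·0+6·0+3·8 = 24
gcd(4,2,6,3) = 1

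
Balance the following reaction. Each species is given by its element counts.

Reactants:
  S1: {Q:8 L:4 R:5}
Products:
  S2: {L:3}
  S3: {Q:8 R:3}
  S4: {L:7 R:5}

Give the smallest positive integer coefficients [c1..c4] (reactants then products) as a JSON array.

Coefficients: [5, 2, 5, 2]

Q: 5·8 = 40 | 2·0+5·8+2·0 = 40
L: 5·4 = 20 | 2·3+5·0+2·7 = 20
R: 5·5 = 25 | 2·0+5·3+2·5 = 25
gcd(5,2,5,2) = 1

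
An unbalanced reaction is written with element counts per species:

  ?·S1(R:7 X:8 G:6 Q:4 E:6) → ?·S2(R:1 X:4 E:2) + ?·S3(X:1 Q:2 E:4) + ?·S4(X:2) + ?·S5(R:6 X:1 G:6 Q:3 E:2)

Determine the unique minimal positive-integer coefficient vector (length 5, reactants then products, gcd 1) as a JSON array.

Coefficients: [4, 4, 2, 5, 4]

R: 4·7 = 28 | 4·1+2·0+5·0+4·6 = 28
X: 4·8 = 32 | 4·4+2·1+5·2+4·1 = 32
G: 4·6 = 24 | 4·0+2·0+5·0+4·6 = 24
Q: 4·4 = 16 | 4·0+2·2+5·0+4·3 = 16
E: 4·6 = 24 | 4·2+2·4+5·0+4·2 = 24
gcd(4,4,2,5,4) = 1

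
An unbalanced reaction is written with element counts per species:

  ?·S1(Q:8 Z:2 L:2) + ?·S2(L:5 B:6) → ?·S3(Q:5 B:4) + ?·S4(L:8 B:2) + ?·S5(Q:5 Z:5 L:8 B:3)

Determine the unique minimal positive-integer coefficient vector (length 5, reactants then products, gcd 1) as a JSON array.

Coefficients: [5, 6, 6, 3, 2]

Q: 5·8+6·0 = 40 | 6·5+3·0+2·5 = 40
Z: 5·2+6·0 = 10 | 6·0+3·0+2·5 = 10
L: 5·2+6·5 = 40 | 6·0+3·8+2·8 = 40
B: 5·0+6·6 = 36 | 6·4+3·2+2·3 = 36
gcd(5,6,6,3,2) = 1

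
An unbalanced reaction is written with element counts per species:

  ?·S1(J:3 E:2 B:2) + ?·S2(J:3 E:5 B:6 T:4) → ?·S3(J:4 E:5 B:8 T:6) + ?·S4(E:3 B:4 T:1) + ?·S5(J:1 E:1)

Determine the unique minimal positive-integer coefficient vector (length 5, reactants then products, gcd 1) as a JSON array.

Coefficients: [1, 5, 3, 2, 6]

J: 1·3+5·3 = 18 | 3·4+2·0+6·1 = 18
E: 1·2+5·5 = 27 | 3·5+2·3+6·1 = 27
B: 1·2+5·6 = 32 | 3·8+2·4+6·0 = 32
T: 1·0+5·4 = 20 | 3·6+2·1+6·0 = 20
gcd(1,5,3,2,6) = 1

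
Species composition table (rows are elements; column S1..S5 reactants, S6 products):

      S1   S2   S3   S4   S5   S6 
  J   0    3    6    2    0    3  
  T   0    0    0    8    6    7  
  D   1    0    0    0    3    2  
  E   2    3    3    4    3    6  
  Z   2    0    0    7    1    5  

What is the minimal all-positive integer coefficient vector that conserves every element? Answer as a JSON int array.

Coefficients: [3, 2, 1, 3, 3, 6]

J: 3·0+2·3+1·6+3·2+3·0 = 18 | 6·3 = 18
T: 3·0+2·0+1·0+3·8+3·6 = 42 | 6·7 = 42
D: 3·1+2·0+1·0+3·0+3·3 = 12 | 6·2 = 12
E: 3·2+2·3+1·3+3·4+3·3 = 36 | 6·6 = 36
Z: 3·2+2·0+1·0+3·7+3·1 = 30 | 6·5 = 30
gcd(3,2,1,3,3,6) = 1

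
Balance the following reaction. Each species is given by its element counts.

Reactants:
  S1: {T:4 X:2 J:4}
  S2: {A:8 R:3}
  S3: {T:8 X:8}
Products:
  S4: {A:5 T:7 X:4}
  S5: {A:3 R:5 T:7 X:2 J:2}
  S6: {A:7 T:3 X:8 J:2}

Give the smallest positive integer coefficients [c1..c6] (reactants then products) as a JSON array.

Coefficients: [3, 5, 4, 2, 3, 3]

A: 3·0+5·8+4·0 = 40 | 2·5+3·3+3·7 = 40
R: 3·0+5·3+4·0 = 15 | 2·0+3·5+3·0 = 15
T: 3·4+5·0+4·8 = 44 | 2·7+3·7+3·3 = 44
X: 3·2+5·0+4·8 = 38 | 2·4+3·2+3·8 = 38
J: 3·4+5·0+4·0 = 12 | 2·0+3·2+3·2 = 12
gcd(3,5,4,2,3,3) = 1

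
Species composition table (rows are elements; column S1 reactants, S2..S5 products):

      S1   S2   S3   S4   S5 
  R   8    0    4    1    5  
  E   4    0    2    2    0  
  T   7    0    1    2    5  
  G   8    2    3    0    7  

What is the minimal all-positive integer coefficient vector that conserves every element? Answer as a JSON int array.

R: 4·8 = 32 | 1·0+3·4+5·1+3·5 = 32
E: 4·4 = 16 | 1·0+3·2+5·2+3·0 = 16
T: 4·7 = 28 | 1·0+3·1+5·2+3·5 = 28
G: 4·8 = 32 | 1·2+3·3+5·0+3·7 = 32
gcd(4,1,3,5,3) = 1

Coefficients: [4, 1, 3, 5, 3]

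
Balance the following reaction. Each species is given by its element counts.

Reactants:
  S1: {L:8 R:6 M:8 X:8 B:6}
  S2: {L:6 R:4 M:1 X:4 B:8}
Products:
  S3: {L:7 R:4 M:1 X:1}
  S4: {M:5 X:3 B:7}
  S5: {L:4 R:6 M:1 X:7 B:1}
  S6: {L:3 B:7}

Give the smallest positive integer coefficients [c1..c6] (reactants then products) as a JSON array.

L: 2·8+6·6 = 52 | 3·7+3·0+4·4+5·3 = 52
R: 2·6+6·4 = 36 | 3·4+3·0+4·6+5·0 = 36
M: 2·8+6·1 = 22 | 3·1+3·5+4·1+5·0 = 22
X: 2·8+6·4 = 40 | 3·1+3·3+4·7+5·0 = 40
B: 2·6+6·8 = 60 | 3·0+3·7+4·1+5·7 = 60
gcd(2,6,3,3,4,5) = 1

Coefficients: [2, 6, 3, 3, 4, 5]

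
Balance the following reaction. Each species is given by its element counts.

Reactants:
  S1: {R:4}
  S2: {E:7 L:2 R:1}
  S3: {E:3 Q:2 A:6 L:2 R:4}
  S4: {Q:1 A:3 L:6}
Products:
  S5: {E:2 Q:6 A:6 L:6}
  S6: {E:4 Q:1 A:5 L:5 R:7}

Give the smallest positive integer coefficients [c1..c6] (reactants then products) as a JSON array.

Coefficients: [6, 2, 4, 4, 1, 6]

E: 6·0+2·7+4·3+4·0 = 26 | 1·2+6·4 = 26
Q: 6·0+2·0+4·2+4·1 = 12 | 1·6+6·1 = 12
A: 6·0+2·0+4·6+4·3 = 36 | 1·6+6·5 = 36
L: 6·0+2·2+4·2+4·6 = 36 | 1·6+6·5 = 36
R: 6·4+2·1+4·4+4·0 = 42 | 1·0+6·7 = 42
gcd(6,2,4,4,1,6) = 1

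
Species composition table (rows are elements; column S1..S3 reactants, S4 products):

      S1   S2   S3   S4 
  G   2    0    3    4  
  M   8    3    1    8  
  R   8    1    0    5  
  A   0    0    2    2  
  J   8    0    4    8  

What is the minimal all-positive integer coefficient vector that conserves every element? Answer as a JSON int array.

Coefficients: [1, 2, 2, 2]

G: 1·2+2·0+2·3 = 8 | 2·4 = 8
M: 1·8+2·3+2·1 = 16 | 2·8 = 16
R: 1·8+2·1+2·0 = 10 | 2·5 = 10
A: 1·0+2·0+2·2 = 4 | 2·2 = 4
J: 1·8+2·0+2·4 = 16 | 2·8 = 16
gcd(1,2,2,2) = 1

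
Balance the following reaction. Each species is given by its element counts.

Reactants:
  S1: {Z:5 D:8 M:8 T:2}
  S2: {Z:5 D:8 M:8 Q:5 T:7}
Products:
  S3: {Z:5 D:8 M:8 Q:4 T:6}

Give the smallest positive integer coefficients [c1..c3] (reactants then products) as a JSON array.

Z: 1·5+4·5 = 25 | 5·5 = 25
D: 1·8+4·8 = 40 | 5·8 = 40
M: 1·8+4·8 = 40 | 5·8 = 40
Q: 1·0+4·5 = 20 | 5·4 = 20
T: 1·2+4·7 = 30 | 5·6 = 30
gcd(1,4,5) = 1

Coefficients: [1, 4, 5]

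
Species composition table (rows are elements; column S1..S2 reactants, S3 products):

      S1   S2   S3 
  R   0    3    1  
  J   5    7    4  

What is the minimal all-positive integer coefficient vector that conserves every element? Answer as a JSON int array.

R: 1·0+1·3 = 3 | 3·1 = 3
J: 1·5+1·7 = 12 | 3·4 = 12
gcd(1,1,3) = 1

Coefficients: [1, 1, 3]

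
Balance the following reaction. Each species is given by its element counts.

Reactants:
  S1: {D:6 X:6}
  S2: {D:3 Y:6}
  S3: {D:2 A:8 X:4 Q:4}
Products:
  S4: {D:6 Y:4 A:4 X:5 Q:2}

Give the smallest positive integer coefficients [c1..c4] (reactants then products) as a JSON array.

Coefficients: [3, 4, 3, 6]

D: 3·6+4·3+3·2 = 36 | 6·6 = 36
Y: 3·0+4·6+3·0 = 24 | 6·4 = 24
A: 3·0+4·0+3·8 = 24 | 6·4 = 24
X: 3·6+4·0+3·4 = 30 | 6·5 = 30
Q: 3·0+4·0+3·4 = 12 | 6·2 = 12
gcd(3,4,3,6) = 1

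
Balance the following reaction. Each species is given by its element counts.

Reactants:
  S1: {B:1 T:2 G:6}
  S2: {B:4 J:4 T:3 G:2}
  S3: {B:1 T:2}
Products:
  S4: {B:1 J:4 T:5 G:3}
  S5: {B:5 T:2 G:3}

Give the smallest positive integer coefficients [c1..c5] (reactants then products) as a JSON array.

Coefficients: [2, 3, 4, 3, 3]

B: 2·1+3·4+4·1 = 18 | 3·1+3·5 = 18
J: 2·0+3·4+4·0 = 12 | 3·4+3·0 = 12
T: 2·2+3·3+4·2 = 21 | 3·5+3·2 = 21
G: 2·6+3·2+4·0 = 18 | 3·3+3·3 = 18
gcd(2,3,4,3,3) = 1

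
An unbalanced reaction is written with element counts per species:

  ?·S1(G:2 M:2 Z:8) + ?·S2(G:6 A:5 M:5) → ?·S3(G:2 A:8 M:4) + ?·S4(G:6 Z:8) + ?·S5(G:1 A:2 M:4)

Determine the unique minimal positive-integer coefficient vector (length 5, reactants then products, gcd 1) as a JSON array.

Coefficients: [4, 4, 1, 4, 6]

G: 4·2+4·6 = 32 | 1·2+4·6+6·1 = 32
A: 4·0+4·5 = 20 | 1·8+4·0+6·2 = 20
M: 4·2+4·5 = 28 | 1·4+4·0+6·4 = 28
Z: 4·8+4·0 = 32 | 1·0+4·8+6·0 = 32
gcd(4,4,1,4,6) = 1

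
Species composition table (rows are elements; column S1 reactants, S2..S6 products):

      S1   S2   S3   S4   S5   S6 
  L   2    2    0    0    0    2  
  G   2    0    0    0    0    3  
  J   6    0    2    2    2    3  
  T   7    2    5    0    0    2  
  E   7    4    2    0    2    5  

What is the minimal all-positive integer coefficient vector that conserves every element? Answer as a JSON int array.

L: 6·2 = 12 | 2·2+6·0+5·0+1·0+4·2 = 12
G: 6·2 = 12 | 2·0+6·0+5·0+1·0+4·3 = 12
J: 6·6 = 36 | 2·0+6·2+5·2+1·2+4·3 = 36
T: 6·7 = 42 | 2·2+6·5+5·0+1·0+4·2 = 42
E: 6·7 = 42 | 2·4+6·2+5·0+1·2+4·5 = 42
gcd(6,2,6,5,1,4) = 1

Coefficients: [6, 2, 6, 5, 1, 4]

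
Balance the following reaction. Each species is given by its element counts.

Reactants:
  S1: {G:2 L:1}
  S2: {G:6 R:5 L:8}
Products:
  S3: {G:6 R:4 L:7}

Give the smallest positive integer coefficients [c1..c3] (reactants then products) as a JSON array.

Coefficients: [3, 4, 5]

G: 3·2+4·6 = 30 | 5·6 = 30
R: 3·0+4·5 = 20 | 5·4 = 20
L: 3·1+4·8 = 35 | 5·7 = 35
gcd(3,4,5) = 1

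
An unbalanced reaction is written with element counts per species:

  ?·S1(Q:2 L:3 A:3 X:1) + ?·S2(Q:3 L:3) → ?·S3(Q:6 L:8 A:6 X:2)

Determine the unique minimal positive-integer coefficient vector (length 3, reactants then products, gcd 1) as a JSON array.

Coefficients: [6, 2, 3]

Q: 6·2+2·3 = 18 | 3·6 = 18
L: 6·3+2·3 = 24 | 3·8 = 24
A: 6·3+2·0 = 18 | 3·6 = 18
X: 6·1+2·0 = 6 | 3·2 = 6
gcd(6,2,3) = 1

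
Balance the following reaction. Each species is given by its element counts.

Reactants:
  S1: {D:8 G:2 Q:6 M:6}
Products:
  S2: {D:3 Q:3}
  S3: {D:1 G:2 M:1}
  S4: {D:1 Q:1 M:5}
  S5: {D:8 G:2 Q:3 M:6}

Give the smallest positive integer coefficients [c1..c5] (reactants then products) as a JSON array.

D: 4·8 = 32 | 6·3+3·1+3·1+1·8 = 32
G: 4·2 = 8 | 6·0+3·2+3·0+1·2 = 8
Q: 4·6 = 24 | 6·3+3·0+3·1+1·3 = 24
M: 4·6 = 24 | 6·0+3·1+3·5+1·6 = 24
gcd(4,6,3,3,1) = 1

Coefficients: [4, 6, 3, 3, 1]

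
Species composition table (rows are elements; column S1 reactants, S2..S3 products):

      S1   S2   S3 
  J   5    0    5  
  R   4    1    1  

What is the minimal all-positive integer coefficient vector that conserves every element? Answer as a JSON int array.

Coefficients: [1, 3, 1]

J: 1·5 = 5 | 3·0+1·5 = 5
R: 1·4 = 4 | 3·1+1·1 = 4
gcd(1,3,1) = 1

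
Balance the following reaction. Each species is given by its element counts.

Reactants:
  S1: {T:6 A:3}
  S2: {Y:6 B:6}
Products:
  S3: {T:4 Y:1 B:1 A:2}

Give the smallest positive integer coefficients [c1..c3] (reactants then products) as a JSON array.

Coefficients: [4, 1, 6]

T: 4·6+1·0 = 24 | 6·4 = 24
Y: 4·0+1·6 = 6 | 6·1 = 6
B: 4·0+1·6 = 6 | 6·1 = 6
A: 4·3+1·0 = 12 | 6·2 = 12
gcd(4,1,6) = 1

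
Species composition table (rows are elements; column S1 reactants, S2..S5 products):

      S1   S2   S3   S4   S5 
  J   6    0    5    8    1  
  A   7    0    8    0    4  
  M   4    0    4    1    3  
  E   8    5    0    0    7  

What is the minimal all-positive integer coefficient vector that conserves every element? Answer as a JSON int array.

Coefficients: [4, 5, 3, 1, 1]

J: 4·6 = 24 | 5·0+3·5+1·8+1·1 = 24
A: 4·7 = 28 | 5·0+3·8+1·0+1·4 = 28
M: 4·4 = 16 | 5·0+3·4+1·1+1·3 = 16
E: 4·8 = 32 | 5·5+3·0+1·0+1·7 = 32
gcd(4,5,3,1,1) = 1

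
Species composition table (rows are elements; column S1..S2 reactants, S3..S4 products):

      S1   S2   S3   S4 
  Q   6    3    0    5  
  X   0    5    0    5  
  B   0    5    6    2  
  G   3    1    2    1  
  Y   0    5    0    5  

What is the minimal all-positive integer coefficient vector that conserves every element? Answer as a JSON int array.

Q: 2·6+6·3 = 30 | 3·0+6·5 = 30
X: 2·0+6·5 = 30 | 3·0+6·5 = 30
B: 2·0+6·5 = 30 | 3·6+6·2 = 30
G: 2·3+6·1 = 12 | 3·2+6·1 = 12
Y: 2·0+6·5 = 30 | 3·0+6·5 = 30
gcd(2,6,3,6) = 1

Coefficients: [2, 6, 3, 6]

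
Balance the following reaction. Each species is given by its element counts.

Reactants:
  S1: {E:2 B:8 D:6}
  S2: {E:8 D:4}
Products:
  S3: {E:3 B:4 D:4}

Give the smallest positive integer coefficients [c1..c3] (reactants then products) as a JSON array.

E: 2·2+1·8 = 12 | 4·3 = 12
B: 2·8+1·0 = 16 | 4·4 = 16
D: 2·6+1·4 = 16 | 4·4 = 16
gcd(2,1,4) = 1

Coefficients: [2, 1, 4]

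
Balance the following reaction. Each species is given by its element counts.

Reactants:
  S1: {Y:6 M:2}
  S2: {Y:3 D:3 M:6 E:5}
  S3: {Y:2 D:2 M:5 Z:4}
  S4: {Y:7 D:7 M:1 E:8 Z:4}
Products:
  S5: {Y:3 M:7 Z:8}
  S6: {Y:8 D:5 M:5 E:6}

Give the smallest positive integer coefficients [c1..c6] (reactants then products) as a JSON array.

Y: 2·6+2·3+1·2+1·7 = 27 | 1·3+3·8 = 27
D: 2·0+2·3+1·2+1·7 = 15 | 1·0+3·5 = 15
M: 2·2+2·6+1·5+1·1 = 22 | 1·7+3·5 = 22
E: 2·0+2·5+1·0+1·8 = 18 | 1·0+3·6 = 18
Z: 2·0+2·0+1·4+1·4 = 8 | 1·8+3·0 = 8
gcd(2,2,1,1,1,3) = 1

Coefficients: [2, 2, 1, 1, 1, 3]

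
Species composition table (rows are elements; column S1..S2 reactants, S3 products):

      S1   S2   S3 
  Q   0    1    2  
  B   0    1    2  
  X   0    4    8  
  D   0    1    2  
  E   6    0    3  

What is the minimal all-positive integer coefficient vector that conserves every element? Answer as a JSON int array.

Q: 1·0+4·1 = 4 | 2·2 = 4
B: 1·0+4·1 = 4 | 2·2 = 4
X: 1·0+4·4 = 16 | 2·8 = 16
D: 1·0+4·1 = 4 | 2·2 = 4
E: 1·6+4·0 = 6 | 2·3 = 6
gcd(1,4,2) = 1

Coefficients: [1, 4, 2]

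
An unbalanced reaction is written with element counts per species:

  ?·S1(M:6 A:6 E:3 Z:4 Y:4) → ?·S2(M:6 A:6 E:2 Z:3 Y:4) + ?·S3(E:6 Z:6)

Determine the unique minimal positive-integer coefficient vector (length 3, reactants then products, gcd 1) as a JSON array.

Coefficients: [6, 6, 1]

M: 6·6 = 36 | 6·6+1·0 = 36
A: 6·6 = 36 | 6·6+1·0 = 36
E: 6·3 = 18 | 6·2+1·6 = 18
Z: 6·4 = 24 | 6·3+1·6 = 24
Y: 6·4 = 24 | 6·4+1·0 = 24
gcd(6,6,1) = 1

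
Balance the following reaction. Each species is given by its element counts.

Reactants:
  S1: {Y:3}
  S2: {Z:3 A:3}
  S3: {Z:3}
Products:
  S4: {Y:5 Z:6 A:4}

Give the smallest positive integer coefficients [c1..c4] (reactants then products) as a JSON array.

Y: 5·3+4·0+2·0 = 15 | 3·5 = 15
Z: 5·0+4·3+2·3 = 18 | 3·6 = 18
A: 5·0+4·3+2·0 = 12 | 3·4 = 12
gcd(5,4,2,3) = 1

Coefficients: [5, 4, 2, 3]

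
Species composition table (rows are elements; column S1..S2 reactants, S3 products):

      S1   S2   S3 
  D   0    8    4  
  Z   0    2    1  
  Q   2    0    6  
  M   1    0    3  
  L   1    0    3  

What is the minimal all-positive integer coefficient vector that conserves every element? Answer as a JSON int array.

Coefficients: [6, 1, 2]

D: 6·0+1·8 = 8 | 2·4 = 8
Z: 6·0+1·2 = 2 | 2·1 = 2
Q: 6·2+1·0 = 12 | 2·6 = 12
M: 6·1+1·0 = 6 | 2·3 = 6
L: 6·1+1·0 = 6 | 2·3 = 6
gcd(6,1,2) = 1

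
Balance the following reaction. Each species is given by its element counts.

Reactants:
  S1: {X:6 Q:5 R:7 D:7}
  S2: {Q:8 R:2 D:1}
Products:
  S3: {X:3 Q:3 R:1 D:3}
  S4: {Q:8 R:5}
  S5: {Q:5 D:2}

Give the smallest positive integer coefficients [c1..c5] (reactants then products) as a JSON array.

X: 1·6+5·0 = 6 | 2·3+3·0+3·0 = 6
Q: 1·5+5·8 = 45 | 2·3+3·8+3·5 = 45
R: 1·7+5·2 = 17 | 2·1+3·5+3·0 = 17
D: 1·7+5·1 = 12 | 2·3+3·0+3·2 = 12
gcd(1,5,2,3,3) = 1

Coefficients: [1, 5, 2, 3, 3]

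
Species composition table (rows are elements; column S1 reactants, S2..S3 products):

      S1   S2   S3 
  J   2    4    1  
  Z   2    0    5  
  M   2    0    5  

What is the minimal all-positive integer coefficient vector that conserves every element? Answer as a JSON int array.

Coefficients: [5, 2, 2]

J: 5·2 = 10 | 2·4+2·1 = 10
Z: 5·2 = 10 | 2·0+2·5 = 10
M: 5·2 = 10 | 2·0+2·5 = 10
gcd(5,2,2) = 1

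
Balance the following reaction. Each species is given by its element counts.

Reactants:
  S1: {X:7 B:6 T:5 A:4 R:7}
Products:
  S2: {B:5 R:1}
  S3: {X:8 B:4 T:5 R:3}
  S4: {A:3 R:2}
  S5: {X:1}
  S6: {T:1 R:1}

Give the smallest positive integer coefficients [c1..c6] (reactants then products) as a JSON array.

Coefficients: [3, 2, 2, 4, 5, 5]

X: 3·7 = 21 | 2·0+2·8+4·0+5·1+5·0 = 21
B: 3·6 = 18 | 2·5+2·4+4·0+5·0+5·0 = 18
T: 3·5 = 15 | 2·0+2·5+4·0+5·0+5·1 = 15
A: 3·4 = 12 | 2·0+2·0+4·3+5·0+5·0 = 12
R: 3·7 = 21 | 2·1+2·3+4·2+5·0+5·1 = 21
gcd(3,2,2,4,5,5) = 1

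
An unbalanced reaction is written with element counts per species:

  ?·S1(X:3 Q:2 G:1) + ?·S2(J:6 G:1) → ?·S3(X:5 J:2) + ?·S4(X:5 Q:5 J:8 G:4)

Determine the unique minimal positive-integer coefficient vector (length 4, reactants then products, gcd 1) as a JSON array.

X: 5·3+3·0 = 15 | 1·5+2·5 = 15
Q: 5·2+3·0 = 10 | 1·0+2·5 = 10
J: 5·0+3·6 = 18 | 1·2+2·8 = 18
G: 5·1+3·1 = 8 | 1·0+2·4 = 8
gcd(5,3,1,2) = 1

Coefficients: [5, 3, 1, 2]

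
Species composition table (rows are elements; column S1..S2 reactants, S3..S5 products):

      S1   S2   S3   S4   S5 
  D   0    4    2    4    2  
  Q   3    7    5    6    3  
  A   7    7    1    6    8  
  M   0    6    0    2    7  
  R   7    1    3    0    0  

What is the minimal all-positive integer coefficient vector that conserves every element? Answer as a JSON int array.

Coefficients: [1, 5, 4, 1, 4]

D: 1·0+5·4 = 20 | 4·2+1·4+4·2 = 20
Q: 1·3+5·7 = 38 | 4·5+1·6+4·3 = 38
A: 1·7+5·7 = 42 | 4·1+1·6+4·8 = 42
M: 1·0+5·6 = 30 | 4·0+1·2+4·7 = 30
R: 1·7+5·1 = 12 | 4·3+1·0+4·0 = 12
gcd(1,5,4,1,4) = 1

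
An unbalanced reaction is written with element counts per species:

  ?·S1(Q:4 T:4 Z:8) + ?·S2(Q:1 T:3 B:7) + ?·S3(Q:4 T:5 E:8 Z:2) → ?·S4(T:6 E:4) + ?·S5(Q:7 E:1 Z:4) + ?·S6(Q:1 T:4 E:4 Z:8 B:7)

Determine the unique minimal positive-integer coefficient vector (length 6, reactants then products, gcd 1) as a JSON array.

Q: 3·4+2·1+4·4 = 30 | 5·0+4·7+2·1 = 30
T: 3·4+2·3+4·5 = 38 | 5·6+4·0+2·4 = 38
E: 3·0+2·0+4·8 = 32 | 5·4+4·1+2·4 = 32
Z: 3·8+2·0+4·2 = 32 | 5·0+4·4+2·8 = 32
B: 3·0+2·7+4·0 = 14 | 5·0+4·0+2·7 = 14
gcd(3,2,4,5,4,2) = 1

Coefficients: [3, 2, 4, 5, 4, 2]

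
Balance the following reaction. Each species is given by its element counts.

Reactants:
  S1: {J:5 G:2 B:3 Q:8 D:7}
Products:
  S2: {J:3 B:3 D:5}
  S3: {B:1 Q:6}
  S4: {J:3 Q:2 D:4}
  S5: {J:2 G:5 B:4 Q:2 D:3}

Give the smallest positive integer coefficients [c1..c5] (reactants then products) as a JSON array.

J: 5·5 = 25 | 1·3+4·0+6·3+2·2 = 25
G: 5·2 = 10 | 1·0+4·0+6·0+2·5 = 10
B: 5·3 = 15 | 1·3+4·1+6·0+2·4 = 15
Q: 5·8 = 40 | 1·0+4·6+6·2+2·2 = 40
D: 5·7 = 35 | 1·5+4·0+6·4+2·3 = 35
gcd(5,1,4,6,2) = 1

Coefficients: [5, 1, 4, 6, 2]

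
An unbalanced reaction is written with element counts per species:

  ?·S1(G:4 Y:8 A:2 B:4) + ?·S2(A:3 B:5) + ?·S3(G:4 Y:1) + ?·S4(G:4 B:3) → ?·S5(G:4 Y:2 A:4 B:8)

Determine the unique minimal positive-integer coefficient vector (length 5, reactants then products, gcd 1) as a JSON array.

G: 1·4+6·0+2·4+2·4 = 20 | 5·4 = 20
Y: 1·8+6·0+2·1+2·0 = 10 | 5·2 = 10
A: 1·2+6·3+2·0+2·0 = 20 | 5·4 = 20
B: 1·4+6·5+2·0+2·3 = 40 | 5·8 = 40
gcd(1,6,2,2,5) = 1

Coefficients: [1, 6, 2, 2, 5]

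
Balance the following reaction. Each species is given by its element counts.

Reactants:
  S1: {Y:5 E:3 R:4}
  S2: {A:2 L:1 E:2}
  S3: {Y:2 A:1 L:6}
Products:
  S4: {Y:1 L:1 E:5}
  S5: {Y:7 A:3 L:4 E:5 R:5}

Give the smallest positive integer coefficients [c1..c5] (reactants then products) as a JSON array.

Coefficients: [5, 5, 2, 1, 4]

Y: 5·5+5·0+2·2 = 29 | 1·1+4·7 = 29
A: 5·0+5·2+2·1 = 12 | 1·0+4·3 = 12
L: 5·0+5·1+2·6 = 17 | 1·1+4·4 = 17
E: 5·3+5·2+2·0 = 25 | 1·5+4·5 = 25
R: 5·4+5·0+2·0 = 20 | 1·0+4·5 = 20
gcd(5,5,2,1,4) = 1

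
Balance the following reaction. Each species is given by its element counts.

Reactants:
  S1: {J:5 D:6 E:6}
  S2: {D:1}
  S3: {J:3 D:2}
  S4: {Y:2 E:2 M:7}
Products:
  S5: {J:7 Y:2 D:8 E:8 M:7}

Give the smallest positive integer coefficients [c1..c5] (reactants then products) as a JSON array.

J: 3·5+2·0+2·3+3·0 = 21 | 3·7 = 21
Y: 3·0+2·0+2·0+3·2 = 6 | 3·2 = 6
D: 3·6+2·1+2·2+3·0 = 24 | 3·8 = 24
E: 3·6+2·0+2·0+3·2 = 24 | 3·8 = 24
M: 3·0+2·0+2·0+3·7 = 21 | 3·7 = 21
gcd(3,2,2,3,3) = 1

Coefficients: [3, 2, 2, 3, 3]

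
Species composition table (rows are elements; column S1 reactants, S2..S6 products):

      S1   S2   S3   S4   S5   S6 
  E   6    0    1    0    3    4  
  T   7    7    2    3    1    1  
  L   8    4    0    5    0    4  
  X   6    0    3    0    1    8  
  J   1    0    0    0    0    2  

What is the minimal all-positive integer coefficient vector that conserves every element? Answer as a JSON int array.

E: 4·6 = 24 | 1·0+1·1+4·0+5·3+2·4 = 24
T: 4·7 = 28 | 1·7+1·2+4·3+5·1+2·1 = 28
L: 4·8 = 32 | 1·4+1·0+4·5+5·0+2·4 = 32
X: 4·6 = 24 | 1·0+1·3+4·0+5·1+2·8 = 24
J: 4·1 = 4 | 1·0+1·0+4·0+5·0+2·2 = 4
gcd(4,1,1,4,5,2) = 1

Coefficients: [4, 1, 1, 4, 5, 2]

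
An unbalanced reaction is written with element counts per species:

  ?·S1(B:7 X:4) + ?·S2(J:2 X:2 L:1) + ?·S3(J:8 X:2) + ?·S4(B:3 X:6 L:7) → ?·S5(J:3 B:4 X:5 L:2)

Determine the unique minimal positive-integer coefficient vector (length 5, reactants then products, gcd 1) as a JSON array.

Coefficients: [3, 5, 1, 1, 6]

J: 3·0+5·2+1·8+1·0 = 18 | 6·3 = 18
B: 3·7+5·0+1·0+1·3 = 24 | 6·4 = 24
X: 3·4+5·2+1·2+1·6 = 30 | 6·5 = 30
L: 3·0+5·1+1·0+1·7 = 12 | 6·2 = 12
gcd(3,5,1,1,6) = 1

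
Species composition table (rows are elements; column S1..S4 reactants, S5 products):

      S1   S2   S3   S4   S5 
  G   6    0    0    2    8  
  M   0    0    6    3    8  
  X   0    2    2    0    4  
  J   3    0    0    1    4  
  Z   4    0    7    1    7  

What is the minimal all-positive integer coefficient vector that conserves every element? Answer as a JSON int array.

Coefficients: [2, 5, 1, 6, 3]

G: 2·6+5·0+1·0+6·2 = 24 | 3·8 = 24
M: 2·0+5·0+1·6+6·3 = 24 | 3·8 = 24
X: 2·0+5·2+1·2+6·0 = 12 | 3·4 = 12
J: 2·3+5·0+1·0+6·1 = 12 | 3·4 = 12
Z: 2·4+5·0+1·7+6·1 = 21 | 3·7 = 21
gcd(2,5,1,6,3) = 1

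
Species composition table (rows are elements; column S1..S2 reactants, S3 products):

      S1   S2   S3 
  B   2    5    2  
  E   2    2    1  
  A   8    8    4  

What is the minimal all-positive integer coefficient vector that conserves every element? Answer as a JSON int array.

B: 1·2+2·5 = 12 | 6·2 = 12
E: 1·2+2·2 = 6 | 6·1 = 6
A: 1·8+2·8 = 24 | 6·4 = 24
gcd(1,2,6) = 1

Coefficients: [1, 2, 6]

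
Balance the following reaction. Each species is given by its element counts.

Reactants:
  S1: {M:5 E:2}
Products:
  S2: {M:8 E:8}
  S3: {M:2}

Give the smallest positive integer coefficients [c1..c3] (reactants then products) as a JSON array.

Coefficients: [4, 1, 6]

M: 4·5 = 20 | 1·8+6·2 = 20
E: 4·2 = 8 | 1·8+6·0 = 8
gcd(4,1,6) = 1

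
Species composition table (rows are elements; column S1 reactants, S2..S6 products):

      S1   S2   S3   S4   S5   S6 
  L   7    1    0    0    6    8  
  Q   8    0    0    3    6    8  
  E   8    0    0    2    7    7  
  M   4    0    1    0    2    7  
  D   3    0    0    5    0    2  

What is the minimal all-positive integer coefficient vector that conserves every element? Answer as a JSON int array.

L: 4·7 = 28 | 2·1+3·0+2·0+3·6+1·8 = 28
Q: 4·8 = 32 | 2·0+3·0+2·3+3·6+1·8 = 32
E: 4·8 = 32 | 2·0+3·0+2·2+3·7+1·7 = 32
M: 4·4 = 16 | 2·0+3·1+2·0+3·2+1·7 = 16
D: 4·3 = 12 | 2·0+3·0+2·5+3·0+1·2 = 12
gcd(4,2,3,2,3,1) = 1

Coefficients: [4, 2, 3, 2, 3, 1]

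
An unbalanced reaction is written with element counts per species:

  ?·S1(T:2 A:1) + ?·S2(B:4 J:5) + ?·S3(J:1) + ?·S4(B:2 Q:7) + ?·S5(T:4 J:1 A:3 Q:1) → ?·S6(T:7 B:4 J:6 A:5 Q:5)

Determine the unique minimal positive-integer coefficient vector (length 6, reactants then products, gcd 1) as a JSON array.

Coefficients: [2, 3, 3, 2, 6, 4]

T: 2·2+3·0+3·0+2·0+6·4 = 28 | 4·7 = 28
B: 2·0+3·4+3·0+2·2+6·0 = 16 | 4·4 = 16
J: 2·0+3·5+3·1+2·0+6·1 = 24 | 4·6 = 24
A: 2·1+3·0+3·0+2·0+6·3 = 20 | 4·5 = 20
Q: 2·0+3·0+3·0+2·7+6·1 = 20 | 4·5 = 20
gcd(2,3,3,2,6,4) = 1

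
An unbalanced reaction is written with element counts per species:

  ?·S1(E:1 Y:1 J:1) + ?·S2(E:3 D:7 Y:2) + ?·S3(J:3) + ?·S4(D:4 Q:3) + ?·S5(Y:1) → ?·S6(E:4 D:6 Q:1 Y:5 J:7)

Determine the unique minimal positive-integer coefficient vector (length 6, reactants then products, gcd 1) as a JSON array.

Coefficients: [6, 2, 5, 1, 5, 3]

E: 6·1+2·3+5·0+1·0+5·0 = 12 | 3·4 = 12
D: 6·0+2·7+5·0+1·4+5·0 = 18 | 3·6 = 18
Q: 6·0+2·0+5·0+1·3+5·0 = 3 | 3·1 = 3
Y: 6·1+2·2+5·0+1·0+5·1 = 15 | 3·5 = 15
J: 6·1+2·0+5·3+1·0+5·0 = 21 | 3·7 = 21
gcd(6,2,5,1,5,3) = 1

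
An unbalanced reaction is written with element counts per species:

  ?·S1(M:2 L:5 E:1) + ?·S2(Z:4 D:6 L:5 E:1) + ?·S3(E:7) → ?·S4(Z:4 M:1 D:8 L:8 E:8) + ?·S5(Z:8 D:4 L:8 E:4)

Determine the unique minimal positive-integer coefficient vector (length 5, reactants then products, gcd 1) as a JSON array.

Z: 2·0+6·4+4·0 = 24 | 4·4+1·8 = 24
M: 2·2+6·0+4·0 = 4 | 4·1+1·0 = 4
D: 2·0+6·6+4·0 = 36 | 4·8+1·4 = 36
L: 2·5+6·5+4·0 = 40 | 4·8+1·8 = 40
E: 2·1+6·1+4·7 = 36 | 4·8+1·4 = 36
gcd(2,6,4,4,1) = 1

Coefficients: [2, 6, 4, 4, 1]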